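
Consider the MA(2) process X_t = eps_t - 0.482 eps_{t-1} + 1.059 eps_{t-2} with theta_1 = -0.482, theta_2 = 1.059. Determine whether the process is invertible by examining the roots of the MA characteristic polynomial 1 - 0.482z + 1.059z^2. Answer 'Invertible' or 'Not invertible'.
\text{Not invertible}

The MA(q) characteristic polynomial is P(z) = 1 - 0.482z + 1.059z^2.
Invertibility requires all roots to lie outside the unit circle, i.e. |z| > 1 for every root.
Set 1 + (-0.482) z + (1.059) z^2 = 0, i.e. a z^2 + b z + c = 0 with a = 1.059, b = -0.482, c = 1.
Discriminant D = b^2 - 4ac = (-0.482)^2 - 4*(1.059)*1 = 0.232324 - (4.236) = -4.003676.
D < 0, so the roots are the complex-conjugate pair z = (-b +/- i sqrt(-D)) / (2a) = 0.2276 +/- 0.9447i.
For a conjugate pair |z|^2 = z * conj(z) = (product of roots) = c/a = 1/(1.059) = 0.944287, so |z| = sqrt(0.944287) = 0.9717 for both roots.
Moduli of all roots: 0.9717, 0.9717.
All moduli strictly greater than 1? No.
Verdict: Not invertible.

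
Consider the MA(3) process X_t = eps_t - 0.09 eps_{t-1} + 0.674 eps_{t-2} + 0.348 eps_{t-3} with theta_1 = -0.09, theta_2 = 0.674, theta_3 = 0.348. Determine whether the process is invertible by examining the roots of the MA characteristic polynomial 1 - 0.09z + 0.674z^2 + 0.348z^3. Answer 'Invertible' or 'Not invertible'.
\text{Invertible}

The MA(q) characteristic polynomial is P(z) = 1 - 0.09z + 0.674z^2 + 0.348z^3.
Invertibility requires all roots to lie outside the unit circle, i.e. |z| > 1 for every root.
Degree 3: look for a simple real root z0 first, then factor out (1 - z/z0) and solve the remaining quadratic.
Testing z0 = -2.5: P(-2.5) = 1 + (-0.09)(-2.5) + (0.674)(-2.5)^2 + (0.348)(-2.5)^3
  = 1 + (0.225) + (4.2125) + (-5.4375) = 0.  So z_0 = -2.5 is a root, |z_0| = 2.5.
Divide out the factor (1 + 0.4 z) = (1 - z/z0) (since 1/z0 = -0.4):
  P(z) = (1 + 0.4 z)(1 + (-0.49) z + (0.87) z^2)
  [check: z-coef -0.49 - (-0.4) = -0.09; z^2-coef 0.87 - (-0.4)(-0.49) = 0.674; z^3-coef -(-0.4)(0.87) = 0.348.]
Remaining roots from the quadratic factor 1 + (-0.49) z + (0.87) z^2:
  Set 1 + (-0.49) z + (0.87) z^2 = 0, i.e. a z^2 + b z + c = 0 with a = 0.87, b = -0.49, c = 1.
  Discriminant D = b^2 - 4ac = (-0.49)^2 - 4*(0.87)*1 = 0.2401 - (3.48) = -3.2399.
  D < 0, so the roots are the complex-conjugate pair z = (-b +/- i sqrt(-D)) / (2a) = 0.2816 +/- 1.0345i.
  For a conjugate pair |z|^2 = z * conj(z) = (product of roots) = c/a = 1/(0.87) = 1.149425, so |z| = sqrt(1.149425) = 1.0721 for both roots.
Moduli of all roots: 2.5000, 1.0721, 1.0721.
All moduli strictly greater than 1? Yes.
Verdict: Invertible.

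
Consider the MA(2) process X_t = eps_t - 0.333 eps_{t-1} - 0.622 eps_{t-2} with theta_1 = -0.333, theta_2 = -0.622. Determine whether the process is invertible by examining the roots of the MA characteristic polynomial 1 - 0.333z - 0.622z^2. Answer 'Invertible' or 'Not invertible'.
\text{Invertible}

The MA(q) characteristic polynomial is P(z) = 1 - 0.333z - 0.622z^2.
Invertibility requires all roots to lie outside the unit circle, i.e. |z| > 1 for every root.
Set 1 + (-0.333) z + (-0.622) z^2 = 0, i.e. a z^2 + b z + c = 0 with a = -0.622, b = -0.333, c = 1.
Discriminant D = b^2 - 4ac = (-0.333)^2 - 4*(-0.622)*1 = 0.110889 - (-2.488) = 2.598889.
D >= 0, so the roots are real: z = (-b +/- sqrt(D)) / (2a) = (0.333 +/- 1.612107) / (-1.244).
  z_1 = (0.333 + 1.612107) / (-1.244) = -1.5636,   |z_1| = 1.5636.
  z_2 = (0.333 - 1.612107) / (-1.244) = 1.0282,   |z_2| = 1.0282.
Moduli of all roots: 1.5636, 1.0282.
All moduli strictly greater than 1? Yes.
Verdict: Invertible.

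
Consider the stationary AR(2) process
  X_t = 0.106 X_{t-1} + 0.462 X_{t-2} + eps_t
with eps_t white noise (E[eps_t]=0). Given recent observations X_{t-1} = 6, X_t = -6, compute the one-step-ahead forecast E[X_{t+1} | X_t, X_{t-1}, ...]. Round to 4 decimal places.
E[X_{t+1} \mid \mathcal F_t] = 2.1360

For an AR(p) model X_t = c + sum_i phi_i X_{t-i} + eps_t, the
one-step-ahead conditional mean is
  E[X_{t+1} | X_t, ...] = c + sum_i phi_i X_{t+1-i}.
Substitute known values:
  E[X_{t+1} | ...] = (0.106) * (-6) + (0.462) * (6)
                   = 2.1360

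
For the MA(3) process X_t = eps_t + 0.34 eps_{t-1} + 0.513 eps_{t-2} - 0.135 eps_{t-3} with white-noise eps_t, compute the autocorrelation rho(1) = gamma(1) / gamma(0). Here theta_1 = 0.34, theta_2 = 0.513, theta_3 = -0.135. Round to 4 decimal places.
\rho(1) = 0.3187

For an MA(q) process with theta_0 = 1, the autocovariance is
  gamma(k) = sigma^2 * sum_{i=0..q-k} theta_i * theta_{i+k},
and rho(k) = gamma(k) / gamma(0). Sigma^2 cancels.
  numerator   = (1)*(0.34) + (0.34)*(0.513) + (0.513)*(-0.135) = 0.445165.
  denominator = (1)^2 + (0.34)^2 + (0.513)^2 + (-0.135)^2 = 1.396994.
  rho(1) = 0.445165 / 1.396994 = 0.3187.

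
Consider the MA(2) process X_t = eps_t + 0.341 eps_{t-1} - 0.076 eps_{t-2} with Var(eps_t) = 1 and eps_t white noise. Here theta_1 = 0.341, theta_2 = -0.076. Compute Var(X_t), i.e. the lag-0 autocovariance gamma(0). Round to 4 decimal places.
\gamma(0) = 1.1221

For an MA(q) process X_t = eps_t + sum_i theta_i eps_{t-i} with
Var(eps_t) = sigma^2, the variance is
  gamma(0) = sigma^2 * (1 + sum_i theta_i^2).
  sum_i theta_i^2 = (0.341)^2 + (-0.076)^2 = 0.116281 + 0.005776 = 0.122057.
  gamma(0) = 1 * (1 + 0.122057) = 1 * 1.122057 = 1.122057, which rounds to 1.1221.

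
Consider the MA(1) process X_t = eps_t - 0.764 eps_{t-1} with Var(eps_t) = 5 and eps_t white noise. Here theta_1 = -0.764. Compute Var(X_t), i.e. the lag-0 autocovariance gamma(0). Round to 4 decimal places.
\gamma(0) = 7.9185

For an MA(q) process X_t = eps_t + sum_i theta_i eps_{t-i} with
Var(eps_t) = sigma^2, the variance is
  gamma(0) = sigma^2 * (1 + sum_i theta_i^2).
  sum_i theta_i^2 = (-0.764)^2 = 0.583696.
  gamma(0) = 5 * (1 + 0.583696) = 5 * 1.583696 = 7.91848, which rounds to 7.9185.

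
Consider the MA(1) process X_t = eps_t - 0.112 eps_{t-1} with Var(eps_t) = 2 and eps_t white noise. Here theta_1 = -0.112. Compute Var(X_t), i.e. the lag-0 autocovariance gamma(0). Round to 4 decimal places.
\gamma(0) = 2.0251

For an MA(q) process X_t = eps_t + sum_i theta_i eps_{t-i} with
Var(eps_t) = sigma^2, the variance is
  gamma(0) = sigma^2 * (1 + sum_i theta_i^2).
  sum_i theta_i^2 = (-0.112)^2 = 0.012544.
  gamma(0) = 2 * (1 + 0.012544) = 2 * 1.012544 = 2.025088, which rounds to 2.0251.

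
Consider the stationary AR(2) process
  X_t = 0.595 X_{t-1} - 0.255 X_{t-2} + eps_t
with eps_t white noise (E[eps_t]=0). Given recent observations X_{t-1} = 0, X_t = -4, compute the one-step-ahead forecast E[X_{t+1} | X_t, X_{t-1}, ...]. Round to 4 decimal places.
E[X_{t+1} \mid \mathcal F_t] = -2.3800

For an AR(p) model X_t = c + sum_i phi_i X_{t-i} + eps_t, the
one-step-ahead conditional mean is
  E[X_{t+1} | X_t, ...] = c + sum_i phi_i X_{t+1-i}.
Substitute known values:
  E[X_{t+1} | ...] = (0.595) * (-4) + (-0.255) * (0)
                   = -2.3800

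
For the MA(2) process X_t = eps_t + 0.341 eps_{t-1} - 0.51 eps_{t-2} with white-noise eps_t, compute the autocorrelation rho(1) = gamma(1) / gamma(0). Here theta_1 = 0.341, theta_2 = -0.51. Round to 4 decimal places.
\rho(1) = 0.1214

For an MA(q) process with theta_0 = 1, the autocovariance is
  gamma(k) = sigma^2 * sum_{i=0..q-k} theta_i * theta_{i+k},
and rho(k) = gamma(k) / gamma(0). Sigma^2 cancels.
  numerator   = (1)*(0.341) + (0.341)*(-0.51) = 0.16709.
  denominator = (1)^2 + (0.341)^2 + (-0.51)^2 = 1.376381.
  rho(1) = 0.16709 / 1.376381 = 0.1214.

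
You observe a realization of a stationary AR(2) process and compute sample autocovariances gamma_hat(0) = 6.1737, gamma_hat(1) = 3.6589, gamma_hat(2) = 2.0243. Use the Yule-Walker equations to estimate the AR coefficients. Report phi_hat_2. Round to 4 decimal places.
\hat\phi_{2} = -0.0360

The Yule-Walker equations for an AR(p) process read, in matrix form,
  Gamma_p phi = r_p,   with   (Gamma_p)_{ij} = gamma(|i - j|),
                       (r_p)_i = gamma(i),   i,j = 1..p.
Substitute the sample gammas (Toeplitz matrix and right-hand side of size 2):
  Gamma_p = [[6.1737, 3.6589], [3.6589, 6.1737]]
  r_p     = [3.6589, 2.0243]
Written out:
  6.1737 phi_1 + 3.6589 phi_2 = 3.6589
  3.6589 phi_1 + 6.1737 phi_2 = 2.0243
Solve by Cramer's rule:
  det = gamma(0)^2 - gamma(1)^2 = (6.1737)^2 - (3.6589)^2 = 38.11457169 - 13.38754921 = 24.72702248
  phi_hat_1 = [gamma(1) gamma(0) - gamma(1) gamma(2)] / det = [(3.6589)(6.1737) - (3.6589)(2.0243)] / 24.72702248 = 15.18223966 / 24.72702248 = 0.614
  phi_hat_2 = [gamma(0) gamma(2) - gamma(1)^2] / det = [(6.1737)(2.0243) - (3.6589)^2] / 24.72702248 = -0.8901283 / 24.72702248 = -0.036
So phi_hat = [0.6140, -0.0360].
Therefore phi_hat_2 = -0.0360.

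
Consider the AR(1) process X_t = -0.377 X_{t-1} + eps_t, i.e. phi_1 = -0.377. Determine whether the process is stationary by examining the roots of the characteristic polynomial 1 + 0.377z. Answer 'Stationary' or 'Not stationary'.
\text{Stationary}

The AR(p) characteristic polynomial is P(z) = 1 + 0.377z.
Stationarity requires all roots to lie outside the unit circle, i.e. |z| > 1 for every root.
This is linear in z: 1 + (0.377) z = 0  =>  z = -1/(0.377) = -2.65252,  |z| = 2.65252.
Moduli of all roots: 2.6525.
All moduli strictly greater than 1? Yes.
Verdict: Stationary.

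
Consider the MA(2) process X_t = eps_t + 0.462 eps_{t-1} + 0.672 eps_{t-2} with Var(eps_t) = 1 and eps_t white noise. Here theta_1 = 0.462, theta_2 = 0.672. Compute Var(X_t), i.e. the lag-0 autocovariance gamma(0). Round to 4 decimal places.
\gamma(0) = 1.6650

For an MA(q) process X_t = eps_t + sum_i theta_i eps_{t-i} with
Var(eps_t) = sigma^2, the variance is
  gamma(0) = sigma^2 * (1 + sum_i theta_i^2).
  sum_i theta_i^2 = (0.462)^2 + (0.672)^2 = 0.213444 + 0.451584 = 0.665028.
  gamma(0) = 1 * (1 + 0.665028) = 1 * 1.665028 = 1.665028, which rounds to 1.6650.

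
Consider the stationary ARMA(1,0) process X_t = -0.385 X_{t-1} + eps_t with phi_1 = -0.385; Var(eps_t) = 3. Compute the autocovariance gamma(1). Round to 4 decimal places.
\gamma(1) = -1.3560

Multiply the model equation by X_{t-k} and take expectations. With theta_0 = psi_0 = 1 and psi_j the MA(infinity) weights, this gives
  gamma(k) - sum_i phi_i gamma(k-i) = c_k,
  c_k = sigma^2 * sum_{j=k..q} theta_j psi_{j-k}   (c_k = 0 for k > q),
using gamma(-m) = gamma(m).
Pure AR (q = 0): c_0 = sigma^2 = 3, c_k = 0 for k >= 1.
Equations for k = 0 and k = 1 (AR order 1):
  gamma(0) = phi_1 gamma(1) + c_0
  gamma(1) = phi_1 gamma(0) + c_1
Substituting the second into the first: gamma(0) (1 - phi_1^2) = c_0 + phi_1 c_1, so
  gamma(0) = c_0 / (1 - phi_1^2) = 3 / (1 - (-0.385)^2) = 3 / 0.851775 = 3.522057.
  gamma(1) = phi_1 gamma(0) = (-0.385)(3.522057) = -1.355992.
Therefore gamma(1) = -1.3560 (to 4 decimal places).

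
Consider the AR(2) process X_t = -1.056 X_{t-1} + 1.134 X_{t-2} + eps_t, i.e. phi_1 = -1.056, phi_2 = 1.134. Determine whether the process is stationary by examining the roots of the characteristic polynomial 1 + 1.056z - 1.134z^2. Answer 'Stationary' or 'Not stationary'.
\text{Not stationary}

The AR(p) characteristic polynomial is P(z) = 1 + 1.056z - 1.134z^2.
Stationarity requires all roots to lie outside the unit circle, i.e. |z| > 1 for every root.
Set 1 + (1.056) z + (-1.134) z^2 = 0, i.e. a z^2 + b z + c = 0 with a = -1.134, b = 1.056, c = 1.
Discriminant D = b^2 - 4ac = (1.056)^2 - 4*(-1.134)*1 = 1.115136 - (-4.536) = 5.651136.
D >= 0, so the roots are real: z = (-b +/- sqrt(D)) / (2a) = (-1.056 +/- 2.377212) / (-2.268).
  z_1 = (-1.056 + 2.377212) / (-2.268) = -0.5825,   |z_1| = 0.5825.
  z_2 = (-1.056 - 2.377212) / (-2.268) = 1.5138,   |z_2| = 1.5138.
Moduli of all roots: 0.5825, 1.5138.
All moduli strictly greater than 1? No.
Verdict: Not stationary.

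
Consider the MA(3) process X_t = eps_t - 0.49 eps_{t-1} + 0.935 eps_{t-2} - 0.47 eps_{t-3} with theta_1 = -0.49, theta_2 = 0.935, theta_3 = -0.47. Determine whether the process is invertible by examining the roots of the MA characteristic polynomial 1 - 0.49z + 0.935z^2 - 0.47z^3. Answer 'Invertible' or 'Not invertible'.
\text{Invertible}

The MA(q) characteristic polynomial is P(z) = 1 - 0.49z + 0.935z^2 - 0.47z^3.
Invertibility requires all roots to lie outside the unit circle, i.e. |z| > 1 for every root.
Degree 3: look for a simple real root z0 first, then factor out (1 - z/z0) and solve the remaining quadratic.
Testing z0 = 2: P(2) = 1 + (-0.49)(2) + (0.935)(2)^2 + (-0.47)(2)^3
  = 1 + (-0.98) + (3.74) + (-3.76) = 0.  So z_0 = 2 is a root, |z_0| = 2.
Divide out the factor (1 - 0.5 z) = (1 - z/z0) (since 1/z0 = 0.5):
  P(z) = (1 - 0.5 z)(1 + (0.01) z + (0.94) z^2)
  [check: z-coef 0.01 - (0.5) = -0.49; z^2-coef 0.94 - (0.5)(0.01) = 0.935; z^3-coef -(0.5)(0.94) = -0.47.]
Remaining roots from the quadratic factor 1 + (0.01) z + (0.94) z^2:
  Set 1 + (0.01) z + (0.94) z^2 = 0, i.e. a z^2 + b z + c = 0 with a = 0.94, b = 0.01, c = 1.
  Discriminant D = b^2 - 4ac = (0.01)^2 - 4*(0.94)*1 = 0.0001 - (3.76) = -3.7599.
  D < 0, so the roots are the complex-conjugate pair z = (-b +/- i sqrt(-D)) / (2a) = -0.0053 +/- 1.0314i.
  For a conjugate pair |z|^2 = z * conj(z) = (product of roots) = c/a = 1/(0.94) = 1.06383, so |z| = sqrt(1.06383) = 1.0314 for both roots.
Moduli of all roots: 2.0000, 1.0314, 1.0314.
All moduli strictly greater than 1? Yes.
Verdict: Invertible.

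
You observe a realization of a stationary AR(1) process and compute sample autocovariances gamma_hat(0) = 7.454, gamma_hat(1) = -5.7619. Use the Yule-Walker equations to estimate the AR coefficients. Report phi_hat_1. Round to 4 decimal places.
\hat\phi_{1} = -0.7730

The Yule-Walker equations for an AR(p) process read, in matrix form,
  Gamma_p phi = r_p,   with   (Gamma_p)_{ij} = gamma(|i - j|),
                       (r_p)_i = gamma(i),   i,j = 1..p.
Substitute the sample gammas (Toeplitz matrix and right-hand side of size 1):
  Gamma_p = [[7.454]]
  r_p     = [-5.7619]
With p = 1 this is the single equation gamma(0) phi_1 = gamma(1):
  phi_hat_1 = gamma(1) / gamma(0) = -5.7619 / 7.454 = -0.7730.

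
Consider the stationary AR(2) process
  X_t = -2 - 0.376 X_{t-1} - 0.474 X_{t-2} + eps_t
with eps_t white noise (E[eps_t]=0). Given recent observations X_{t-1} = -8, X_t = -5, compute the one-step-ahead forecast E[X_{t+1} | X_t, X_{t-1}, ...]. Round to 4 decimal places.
E[X_{t+1} \mid \mathcal F_t] = 3.6720

For an AR(p) model X_t = c + sum_i phi_i X_{t-i} + eps_t, the
one-step-ahead conditional mean is
  E[X_{t+1} | X_t, ...] = c + sum_i phi_i X_{t+1-i}.
Substitute known values:
  E[X_{t+1} | ...] = -2 + (-0.376) * (-5) + (-0.474) * (-8)
                   = 3.6720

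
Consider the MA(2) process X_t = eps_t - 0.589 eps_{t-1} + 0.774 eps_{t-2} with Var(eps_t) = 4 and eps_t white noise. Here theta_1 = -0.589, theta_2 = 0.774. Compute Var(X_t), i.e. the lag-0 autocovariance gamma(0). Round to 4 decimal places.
\gamma(0) = 7.7840

For an MA(q) process X_t = eps_t + sum_i theta_i eps_{t-i} with
Var(eps_t) = sigma^2, the variance is
  gamma(0) = sigma^2 * (1 + sum_i theta_i^2).
  sum_i theta_i^2 = (-0.589)^2 + (0.774)^2 = 0.346921 + 0.599076 = 0.945997.
  gamma(0) = 4 * (1 + 0.945997) = 4 * 1.945997 = 7.783988, which rounds to 7.7840.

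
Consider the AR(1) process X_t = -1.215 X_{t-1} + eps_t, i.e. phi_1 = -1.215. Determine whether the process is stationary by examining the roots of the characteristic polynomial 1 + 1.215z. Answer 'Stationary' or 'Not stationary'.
\text{Not stationary}

The AR(p) characteristic polynomial is P(z) = 1 + 1.215z.
Stationarity requires all roots to lie outside the unit circle, i.e. |z| > 1 for every root.
This is linear in z: 1 + (1.215) z = 0  =>  z = -1/(1.215) = -0.823045,  |z| = 0.823045.
Moduli of all roots: 0.8230.
All moduli strictly greater than 1? No.
Verdict: Not stationary.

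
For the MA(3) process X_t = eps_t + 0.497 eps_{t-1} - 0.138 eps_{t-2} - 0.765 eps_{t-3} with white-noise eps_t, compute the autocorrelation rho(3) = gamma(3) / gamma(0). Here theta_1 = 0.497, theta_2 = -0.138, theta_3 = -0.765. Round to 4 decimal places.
\rho(3) = -0.4132

For an MA(q) process with theta_0 = 1, the autocovariance is
  gamma(k) = sigma^2 * sum_{i=0..q-k} theta_i * theta_{i+k},
and rho(k) = gamma(k) / gamma(0). Sigma^2 cancels.
  numerator   = (1)*(-0.765) = -0.765.
  denominator = (1)^2 + (0.497)^2 + (-0.138)^2 + (-0.765)^2 = 1.851278.
  rho(3) = -0.765 / 1.851278 = -0.4132.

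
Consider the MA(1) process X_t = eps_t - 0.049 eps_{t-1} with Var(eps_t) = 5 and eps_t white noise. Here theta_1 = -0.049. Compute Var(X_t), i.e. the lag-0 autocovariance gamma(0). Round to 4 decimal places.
\gamma(0) = 5.0120

For an MA(q) process X_t = eps_t + sum_i theta_i eps_{t-i} with
Var(eps_t) = sigma^2, the variance is
  gamma(0) = sigma^2 * (1 + sum_i theta_i^2).
  sum_i theta_i^2 = (-0.049)^2 = 0.002401.
  gamma(0) = 5 * (1 + 0.002401) = 5 * 1.002401 = 5.012005, which rounds to 5.0120.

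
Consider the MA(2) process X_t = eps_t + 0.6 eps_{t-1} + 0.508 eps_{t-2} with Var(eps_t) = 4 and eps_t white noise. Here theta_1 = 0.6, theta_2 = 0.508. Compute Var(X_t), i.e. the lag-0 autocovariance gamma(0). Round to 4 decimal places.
\gamma(0) = 6.4723

For an MA(q) process X_t = eps_t + sum_i theta_i eps_{t-i} with
Var(eps_t) = sigma^2, the variance is
  gamma(0) = sigma^2 * (1 + sum_i theta_i^2).
  sum_i theta_i^2 = (0.6)^2 + (0.508)^2 = 0.36 + 0.258064 = 0.618064.
  gamma(0) = 4 * (1 + 0.618064) = 4 * 1.618064 = 6.472256, which rounds to 6.4723.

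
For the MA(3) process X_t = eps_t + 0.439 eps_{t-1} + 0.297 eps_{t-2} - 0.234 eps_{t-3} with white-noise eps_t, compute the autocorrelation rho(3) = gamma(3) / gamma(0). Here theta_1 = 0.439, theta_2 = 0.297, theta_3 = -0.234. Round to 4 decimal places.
\rho(3) = -0.1752

For an MA(q) process with theta_0 = 1, the autocovariance is
  gamma(k) = sigma^2 * sum_{i=0..q-k} theta_i * theta_{i+k},
and rho(k) = gamma(k) / gamma(0). Sigma^2 cancels.
  numerator   = (1)*(-0.234) = -0.234.
  denominator = (1)^2 + (0.439)^2 + (0.297)^2 + (-0.234)^2 = 1.335686.
  rho(3) = -0.234 / 1.335686 = -0.1752.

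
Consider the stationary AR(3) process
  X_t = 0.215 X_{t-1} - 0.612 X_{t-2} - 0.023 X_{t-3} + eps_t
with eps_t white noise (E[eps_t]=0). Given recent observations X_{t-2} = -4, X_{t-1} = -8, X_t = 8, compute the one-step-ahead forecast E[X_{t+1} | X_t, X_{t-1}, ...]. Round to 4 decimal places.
E[X_{t+1} \mid \mathcal F_t] = 6.7080

For an AR(p) model X_t = c + sum_i phi_i X_{t-i} + eps_t, the
one-step-ahead conditional mean is
  E[X_{t+1} | X_t, ...] = c + sum_i phi_i X_{t+1-i}.
Substitute known values:
  E[X_{t+1} | ...] = (0.215) * (8) + (-0.612) * (-8) + (-0.023) * (-4)
                   = 6.7080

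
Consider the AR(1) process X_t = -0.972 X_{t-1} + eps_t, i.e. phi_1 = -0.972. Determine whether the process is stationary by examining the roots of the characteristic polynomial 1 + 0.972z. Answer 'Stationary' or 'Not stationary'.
\text{Stationary}

The AR(p) characteristic polynomial is P(z) = 1 + 0.972z.
Stationarity requires all roots to lie outside the unit circle, i.e. |z| > 1 for every root.
This is linear in z: 1 + (0.972) z = 0  =>  z = -1/(0.972) = -1.028807,  |z| = 1.028807.
Moduli of all roots: 1.0288.
All moduli strictly greater than 1? Yes.
Verdict: Stationary.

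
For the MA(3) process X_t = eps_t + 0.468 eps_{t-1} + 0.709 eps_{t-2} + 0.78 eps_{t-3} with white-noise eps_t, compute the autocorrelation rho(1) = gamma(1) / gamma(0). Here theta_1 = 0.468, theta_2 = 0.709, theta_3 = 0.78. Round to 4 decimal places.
\rho(1) = 0.5806

For an MA(q) process with theta_0 = 1, the autocovariance is
  gamma(k) = sigma^2 * sum_{i=0..q-k} theta_i * theta_{i+k},
and rho(k) = gamma(k) / gamma(0). Sigma^2 cancels.
  numerator   = (1)*(0.468) + (0.468)*(0.709) + (0.709)*(0.78) = 1.352832.
  denominator = (1)^2 + (0.468)^2 + (0.709)^2 + (0.78)^2 = 2.330105.
  rho(1) = 1.352832 / 2.330105 = 0.5806.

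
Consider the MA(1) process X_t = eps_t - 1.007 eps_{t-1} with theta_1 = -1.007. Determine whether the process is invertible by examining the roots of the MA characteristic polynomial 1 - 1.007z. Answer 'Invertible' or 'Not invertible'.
\text{Not invertible}

The MA(q) characteristic polynomial is P(z) = 1 - 1.007z.
Invertibility requires all roots to lie outside the unit circle, i.e. |z| > 1 for every root.
This is linear in z: 1 + (-1.007) z = 0  =>  z = -1/(-1.007) = 0.993049,  |z| = 0.993049.
Moduli of all roots: 0.9930.
All moduli strictly greater than 1? No.
Verdict: Not invertible.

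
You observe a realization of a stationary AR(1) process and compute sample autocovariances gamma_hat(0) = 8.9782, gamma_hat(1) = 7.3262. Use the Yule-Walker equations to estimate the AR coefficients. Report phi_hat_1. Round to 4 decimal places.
\hat\phi_{1} = 0.8160

The Yule-Walker equations for an AR(p) process read, in matrix form,
  Gamma_p phi = r_p,   with   (Gamma_p)_{ij} = gamma(|i - j|),
                       (r_p)_i = gamma(i),   i,j = 1..p.
Substitute the sample gammas (Toeplitz matrix and right-hand side of size 1):
  Gamma_p = [[8.9782]]
  r_p     = [7.3262]
With p = 1 this is the single equation gamma(0) phi_1 = gamma(1):
  phi_hat_1 = gamma(1) / gamma(0) = 7.3262 / 8.9782 = 0.8160.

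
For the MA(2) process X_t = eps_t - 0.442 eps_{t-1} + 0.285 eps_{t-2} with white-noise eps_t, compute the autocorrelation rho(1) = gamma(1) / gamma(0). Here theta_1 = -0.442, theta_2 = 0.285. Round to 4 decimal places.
\rho(1) = -0.4449

For an MA(q) process with theta_0 = 1, the autocovariance is
  gamma(k) = sigma^2 * sum_{i=0..q-k} theta_i * theta_{i+k},
and rho(k) = gamma(k) / gamma(0). Sigma^2 cancels.
  numerator   = (1)*(-0.442) + (-0.442)*(0.285) = -0.56797.
  denominator = (1)^2 + (-0.442)^2 + (0.285)^2 = 1.276589.
  rho(1) = -0.56797 / 1.276589 = -0.4449.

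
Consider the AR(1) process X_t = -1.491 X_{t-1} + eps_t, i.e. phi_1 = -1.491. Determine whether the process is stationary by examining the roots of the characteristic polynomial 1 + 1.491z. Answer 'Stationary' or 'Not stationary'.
\text{Not stationary}

The AR(p) characteristic polynomial is P(z) = 1 + 1.491z.
Stationarity requires all roots to lie outside the unit circle, i.e. |z| > 1 for every root.
This is linear in z: 1 + (1.491) z = 0  =>  z = -1/(1.491) = -0.670691,  |z| = 0.670691.
Moduli of all roots: 0.6707.
All moduli strictly greater than 1? No.
Verdict: Not stationary.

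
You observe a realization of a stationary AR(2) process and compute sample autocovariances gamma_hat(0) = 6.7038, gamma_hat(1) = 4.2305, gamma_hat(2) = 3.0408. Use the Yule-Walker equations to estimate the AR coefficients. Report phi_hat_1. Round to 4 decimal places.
\hat\phi_{1} = 0.5730

The Yule-Walker equations for an AR(p) process read, in matrix form,
  Gamma_p phi = r_p,   with   (Gamma_p)_{ij} = gamma(|i - j|),
                       (r_p)_i = gamma(i),   i,j = 1..p.
Substitute the sample gammas (Toeplitz matrix and right-hand side of size 2):
  Gamma_p = [[6.7038, 4.2305], [4.2305, 6.7038]]
  r_p     = [4.2305, 3.0408]
Written out:
  6.7038 phi_1 + 4.2305 phi_2 = 4.2305
  4.2305 phi_1 + 6.7038 phi_2 = 3.0408
Solve by Cramer's rule:
  det = gamma(0)^2 - gamma(1)^2 = (6.7038)^2 - (4.2305)^2 = 44.94093444 - 17.89713025 = 27.04380419
  phi_hat_1 = [gamma(1) gamma(0) - gamma(1) gamma(2)] / det = [(4.2305)(6.7038) - (4.2305)(3.0408)] / 27.04380419 = 15.4963215 / 27.04380419 = 0.573
  phi_hat_2 = [gamma(0) gamma(2) - gamma(1)^2] / det = [(6.7038)(3.0408) - (4.2305)^2] / 27.04380419 = 2.48778479 / 27.04380419 = 0.092
So phi_hat = [0.5730, 0.0920].
Therefore phi_hat_1 = 0.5730.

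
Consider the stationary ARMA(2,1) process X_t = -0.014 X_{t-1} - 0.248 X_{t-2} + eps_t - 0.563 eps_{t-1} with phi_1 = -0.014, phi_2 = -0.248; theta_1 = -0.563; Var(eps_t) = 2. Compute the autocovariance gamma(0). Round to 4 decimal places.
\gamma(0) = 2.8338

Multiply the model equation by X_{t-k} and take expectations. With theta_0 = psi_0 = 1 and psi_j the MA(infinity) weights, this gives
  gamma(k) - sum_i phi_i gamma(k-i) = c_k,
  c_k = sigma^2 * sum_{j=k..q} theta_j psi_{j-k}   (c_k = 0 for k > q),
using gamma(-m) = gamma(m).
psi-weights needed (psi_j = theta_j + sum_i phi_i psi_{j-i}):
  psi_1 = theta_1 + phi_1 = -0.563 + (-0.014) = -0.577
Right-hand sides:
  c_0 = sigma^2 (1 + theta_1 psi_1) = 2 * (1 + (-0.563)(-0.577)) = 2 * 1.324851 = 2.649702
  c_1 = sigma^2 theta_1 = 2 * (-0.563) = -1.126
  c_2 = 0
Equations for k = 0, 1, 2 (AR order 2, c_2 = 0):
  (E0) gamma(0) = phi_1 gamma(1) + phi_2 gamma(2) + c_0
  (E1) gamma(1) = phi_1 gamma(0) + phi_2 gamma(1) + c_1
  (E2) gamma(2) = phi_1 gamma(1) + phi_2 gamma(0)
From (E1): gamma(1) = A gamma(0) + B with
  A = phi_1 / (1 - phi_2) = -0.014 / 1.248 = -0.011218,   B = c_1 / (1 - phi_2) = -1.126 / 1.248 = -0.902244.
Insert (E2) into (E0): gamma(0) (1 - phi_2^2) = phi_1 (1 + phi_2) gamma(1) + c_0.
  phi_1 (1 + phi_2) = (-0.014)(0.752) = -0.010528,   1 - phi_2^2 = 0.938496.
Replace gamma(1) by A gamma(0) + B and collect gamma(0):
  gamma(0) [0.938496 - (-0.010528)(-0.011218)] = (-0.010528)(-0.902244) + 2.649702
  gamma(0) * 0.938378 = 2.659201
  gamma(0) = 2.659201 / 0.938378 = 2.833827.
Therefore gamma(0) = 2.8338 (to 4 decimal places).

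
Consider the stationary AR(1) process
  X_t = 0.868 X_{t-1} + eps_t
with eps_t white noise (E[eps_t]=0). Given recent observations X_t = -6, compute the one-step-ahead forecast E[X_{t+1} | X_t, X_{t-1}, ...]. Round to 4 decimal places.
E[X_{t+1} \mid \mathcal F_t] = -5.2080

For an AR(p) model X_t = c + sum_i phi_i X_{t-i} + eps_t, the
one-step-ahead conditional mean is
  E[X_{t+1} | X_t, ...] = c + sum_i phi_i X_{t+1-i}.
Substitute known values:
  E[X_{t+1} | ...] = (0.868) * (-6)
                   = -5.2080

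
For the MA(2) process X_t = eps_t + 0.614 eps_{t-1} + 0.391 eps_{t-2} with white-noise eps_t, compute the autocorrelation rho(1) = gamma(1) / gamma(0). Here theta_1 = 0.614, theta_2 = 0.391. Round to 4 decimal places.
\rho(1) = 0.5583

For an MA(q) process with theta_0 = 1, the autocovariance is
  gamma(k) = sigma^2 * sum_{i=0..q-k} theta_i * theta_{i+k},
and rho(k) = gamma(k) / gamma(0). Sigma^2 cancels.
  numerator   = (1)*(0.614) + (0.614)*(0.391) = 0.854074.
  denominator = (1)^2 + (0.614)^2 + (0.391)^2 = 1.529877.
  rho(1) = 0.854074 / 1.529877 = 0.5583.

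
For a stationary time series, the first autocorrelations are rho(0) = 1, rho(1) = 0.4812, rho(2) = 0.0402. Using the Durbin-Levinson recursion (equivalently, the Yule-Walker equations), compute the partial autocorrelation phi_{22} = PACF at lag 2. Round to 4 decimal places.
\phi_{22} = -0.2490

The PACF at lag k is phi_{kk}, the last component of the solution
to the Yule-Walker system G_k phi = r_k where
  (G_k)_{ij} = rho(|i - j|), (r_k)_i = rho(i), i,j = 1..k.
Equivalently, Durbin-Levinson gives phi_{kk} iteratively:
  phi_{11} = rho(1)
  phi_{kk} = [rho(k) - sum_{j=1..k-1} phi_{k-1,j} rho(k-j)]
            / [1 - sum_{j=1..k-1} phi_{k-1,j} rho(j)],
  phi_{k,j} = phi_{k-1,j} - phi_{kk} phi_{k-1,k-j},  j = 1..k-1.
Step k = 1:
  phi_11 = rho(1) = 0.4812.
Step k = 2:
  phi_22 = [rho(2) - phi_11 rho(1)] / [1 - phi_11 rho(1)] = [0.0402 - (0.4812)(0.4812)] / [1 - (0.4812)(0.4812)]
         = -0.19135344 / 0.76844656 = -0.249.
Therefore phi_{22} = -0.2490.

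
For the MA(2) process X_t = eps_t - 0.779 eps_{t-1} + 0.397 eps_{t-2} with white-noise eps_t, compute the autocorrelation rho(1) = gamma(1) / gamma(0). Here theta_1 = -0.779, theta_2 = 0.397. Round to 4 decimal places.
\rho(1) = -0.6168

For an MA(q) process with theta_0 = 1, the autocovariance is
  gamma(k) = sigma^2 * sum_{i=0..q-k} theta_i * theta_{i+k},
and rho(k) = gamma(k) / gamma(0). Sigma^2 cancels.
  numerator   = (1)*(-0.779) + (-0.779)*(0.397) = -1.088263.
  denominator = (1)^2 + (-0.779)^2 + (0.397)^2 = 1.76445.
  rho(1) = -1.088263 / 1.76445 = -0.6168.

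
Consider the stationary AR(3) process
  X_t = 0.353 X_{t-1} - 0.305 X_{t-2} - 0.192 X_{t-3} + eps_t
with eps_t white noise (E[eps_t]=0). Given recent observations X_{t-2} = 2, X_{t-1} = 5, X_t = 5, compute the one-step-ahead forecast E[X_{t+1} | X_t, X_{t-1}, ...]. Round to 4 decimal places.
E[X_{t+1} \mid \mathcal F_t] = -0.1440

For an AR(p) model X_t = c + sum_i phi_i X_{t-i} + eps_t, the
one-step-ahead conditional mean is
  E[X_{t+1} | X_t, ...] = c + sum_i phi_i X_{t+1-i}.
Substitute known values:
  E[X_{t+1} | ...] = (0.353) * (5) + (-0.305) * (5) + (-0.192) * (2)
                   = -0.1440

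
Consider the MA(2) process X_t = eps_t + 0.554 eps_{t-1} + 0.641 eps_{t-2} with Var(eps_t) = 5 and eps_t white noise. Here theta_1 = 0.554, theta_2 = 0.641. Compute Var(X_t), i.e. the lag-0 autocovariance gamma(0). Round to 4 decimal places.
\gamma(0) = 8.5890

For an MA(q) process X_t = eps_t + sum_i theta_i eps_{t-i} with
Var(eps_t) = sigma^2, the variance is
  gamma(0) = sigma^2 * (1 + sum_i theta_i^2).
  sum_i theta_i^2 = (0.554)^2 + (0.641)^2 = 0.306916 + 0.410881 = 0.717797.
  gamma(0) = 5 * (1 + 0.717797) = 5 * 1.717797 = 8.588985, which rounds to 8.5890.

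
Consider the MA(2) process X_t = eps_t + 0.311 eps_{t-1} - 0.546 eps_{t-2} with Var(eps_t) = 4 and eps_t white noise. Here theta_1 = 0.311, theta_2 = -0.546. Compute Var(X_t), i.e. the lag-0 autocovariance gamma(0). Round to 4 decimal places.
\gamma(0) = 5.5793

For an MA(q) process X_t = eps_t + sum_i theta_i eps_{t-i} with
Var(eps_t) = sigma^2, the variance is
  gamma(0) = sigma^2 * (1 + sum_i theta_i^2).
  sum_i theta_i^2 = (0.311)^2 + (-0.546)^2 = 0.096721 + 0.298116 = 0.394837.
  gamma(0) = 4 * (1 + 0.394837) = 4 * 1.394837 = 5.579348, which rounds to 5.5793.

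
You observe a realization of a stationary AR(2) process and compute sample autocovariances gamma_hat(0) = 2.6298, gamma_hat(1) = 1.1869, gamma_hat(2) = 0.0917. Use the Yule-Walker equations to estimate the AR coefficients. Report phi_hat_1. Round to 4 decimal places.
\hat\phi_{1} = 0.5470

The Yule-Walker equations for an AR(p) process read, in matrix form,
  Gamma_p phi = r_p,   with   (Gamma_p)_{ij} = gamma(|i - j|),
                       (r_p)_i = gamma(i),   i,j = 1..p.
Substitute the sample gammas (Toeplitz matrix and right-hand side of size 2):
  Gamma_p = [[2.6298, 1.1869], [1.1869, 2.6298]]
  r_p     = [1.1869, 0.0917]
Written out:
  2.6298 phi_1 + 1.1869 phi_2 = 1.1869
  1.1869 phi_1 + 2.6298 phi_2 = 0.0917
Solve by Cramer's rule:
  det = gamma(0)^2 - gamma(1)^2 = (2.6298)^2 - (1.1869)^2 = 6.91584804 - 1.40873161 = 5.50711643
  phi_hat_1 = [gamma(1) gamma(0) - gamma(1) gamma(2)] / det = [(1.1869)(2.6298) - (1.1869)(0.0917)] / 5.50711643 = 3.01247089 / 5.50711643 = 0.547
  phi_hat_2 = [gamma(0) gamma(2) - gamma(1)^2] / det = [(2.6298)(0.0917) - (1.1869)^2] / 5.50711643 = -1.16757895 / 5.50711643 = -0.212
So phi_hat = [0.5470, -0.2120].
Therefore phi_hat_1 = 0.5470.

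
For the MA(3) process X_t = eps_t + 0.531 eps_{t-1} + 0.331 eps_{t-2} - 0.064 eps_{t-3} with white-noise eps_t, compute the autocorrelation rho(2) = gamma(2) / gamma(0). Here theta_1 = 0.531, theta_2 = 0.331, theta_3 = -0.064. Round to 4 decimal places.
\rho(2) = 0.2128

For an MA(q) process with theta_0 = 1, the autocovariance is
  gamma(k) = sigma^2 * sum_{i=0..q-k} theta_i * theta_{i+k},
and rho(k) = gamma(k) / gamma(0). Sigma^2 cancels.
  numerator   = (1)*(0.331) + (0.531)*(-0.064) = 0.297016.
  denominator = (1)^2 + (0.531)^2 + (0.331)^2 + (-0.064)^2 = 1.395618.
  rho(2) = 0.297016 / 1.395618 = 0.2128.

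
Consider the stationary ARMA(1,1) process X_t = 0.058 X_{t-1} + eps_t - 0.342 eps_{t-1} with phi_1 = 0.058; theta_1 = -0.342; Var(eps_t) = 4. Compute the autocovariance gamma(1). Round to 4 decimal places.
\gamma(1) = -1.1172

Multiply the model equation by X_{t-k} and take expectations. With theta_0 = psi_0 = 1 and psi_j the MA(infinity) weights, this gives
  gamma(k) - sum_i phi_i gamma(k-i) = c_k,
  c_k = sigma^2 * sum_{j=k..q} theta_j psi_{j-k}   (c_k = 0 for k > q),
using gamma(-m) = gamma(m).
psi-weights needed (psi_j = theta_j + sum_i phi_i psi_{j-i}):
  psi_1 = theta_1 + phi_1 = -0.342 + (0.058) = -0.284
Right-hand sides:
  c_0 = sigma^2 (1 + theta_1 psi_1) = 4 * (1 + (-0.342)(-0.284)) = 4 * 1.097128 = 4.388512
  c_1 = sigma^2 theta_1 = 4 * (-0.342) = -1.368
  c_2 = 0
Equations for k = 0 and k = 1 (AR order 1):
  gamma(0) = phi_1 gamma(1) + c_0
  gamma(1) = phi_1 gamma(0) + c_1
Substituting the second into the first: gamma(0) (1 - phi_1^2) = c_0 + phi_1 c_1, so
  gamma(0) = (c_0 + phi_1 c_1) / (1 - phi_1^2) = (4.388512 + (0.058)(-1.368)) / (1 - (0.058)^2) = 4.309168 / 0.996636 = 4.323713.
  gamma(1) = phi_1 gamma(0) + c_1 = (0.058)(4.323713) + (-1.368) = -1.117225.
Therefore gamma(1) = -1.1172 (to 4 decimal places).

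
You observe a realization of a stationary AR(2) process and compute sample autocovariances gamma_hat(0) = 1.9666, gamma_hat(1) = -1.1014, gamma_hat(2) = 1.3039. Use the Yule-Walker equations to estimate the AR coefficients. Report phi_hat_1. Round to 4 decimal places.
\hat\phi_{1} = -0.2750

The Yule-Walker equations for an AR(p) process read, in matrix form,
  Gamma_p phi = r_p,   with   (Gamma_p)_{ij} = gamma(|i - j|),
                       (r_p)_i = gamma(i),   i,j = 1..p.
Substitute the sample gammas (Toeplitz matrix and right-hand side of size 2):
  Gamma_p = [[1.9666, -1.1014], [-1.1014, 1.9666]]
  r_p     = [-1.1014, 1.3039]
Written out:
  1.9666 phi_1 - 1.1014 phi_2 = -1.1014
  -1.1014 phi_1 + 1.9666 phi_2 = 1.3039
Solve by Cramer's rule:
  det = gamma(0)^2 - gamma(1)^2 = (1.9666)^2 - (-1.1014)^2 = 3.86751556 - 1.21308196 = 2.6544336
  phi_hat_1 = [gamma(1) gamma(0) - gamma(1) gamma(2)] / det = [(-1.1014)(1.9666) - (-1.1014)(1.3039)] / 2.6544336 = -0.72989778 / 2.6544336 = -0.275
  phi_hat_2 = [gamma(0) gamma(2) - gamma(1)^2] / det = [(1.9666)(1.3039) - (-1.1014)^2] / 2.6544336 = 1.35116778 / 2.6544336 = 0.509
So phi_hat = [-0.2750, 0.5090].
Therefore phi_hat_1 = -0.2750.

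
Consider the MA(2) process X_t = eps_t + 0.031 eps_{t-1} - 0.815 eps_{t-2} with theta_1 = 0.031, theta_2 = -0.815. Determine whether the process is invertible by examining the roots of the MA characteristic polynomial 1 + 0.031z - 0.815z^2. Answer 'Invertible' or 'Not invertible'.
\text{Invertible}

The MA(q) characteristic polynomial is P(z) = 1 + 0.031z - 0.815z^2.
Invertibility requires all roots to lie outside the unit circle, i.e. |z| > 1 for every root.
Set 1 + (0.031) z + (-0.815) z^2 = 0, i.e. a z^2 + b z + c = 0 with a = -0.815, b = 0.031, c = 1.
Discriminant D = b^2 - 4ac = (0.031)^2 - 4*(-0.815)*1 = 0.000961 - (-3.26) = 3.260961.
D >= 0, so the roots are real: z = (-b +/- sqrt(D)) / (2a) = (-0.031 +/- 1.805813) / (-1.63).
  z_1 = (-0.031 + 1.805813) / (-1.63) = -1.0888,   |z_1| = 1.0888.
  z_2 = (-0.031 - 1.805813) / (-1.63) = 1.1269,   |z_2| = 1.1269.
Moduli of all roots: 1.0888, 1.1269.
All moduli strictly greater than 1? Yes.
Verdict: Invertible.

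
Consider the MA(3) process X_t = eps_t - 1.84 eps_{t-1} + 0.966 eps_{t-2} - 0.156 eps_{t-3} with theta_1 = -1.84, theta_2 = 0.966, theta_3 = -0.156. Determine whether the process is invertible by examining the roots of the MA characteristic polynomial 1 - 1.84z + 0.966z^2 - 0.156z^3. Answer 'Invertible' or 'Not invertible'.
\text{Not invertible}

The MA(q) characteristic polynomial is P(z) = 1 - 1.84z + 0.966z^2 - 0.156z^3.
Invertibility requires all roots to lie outside the unit circle, i.e. |z| > 1 for every root.
Degree 3: look for a simple real root z0 first, then factor out (1 - z/z0) and solve the remaining quadratic.
Testing z0 = 2.5: P(2.5) = 1 + (-1.84)(2.5) + (0.966)(2.5)^2 + (-0.156)(2.5)^3
  = 1 + (-4.6) + (6.0375) + (-2.4375) = 0.  So z_0 = 2.5 is a root, |z_0| = 2.5.
Divide out the factor (1 - 0.4 z) = (1 - z/z0) (since 1/z0 = 0.4):
  P(z) = (1 - 0.4 z)(1 + (-1.44) z + (0.39) z^2)
  [check: z-coef -1.44 - (0.4) = -1.84; z^2-coef 0.39 - (0.4)(-1.44) = 0.966; z^3-coef -(0.4)(0.39) = -0.156.]
Remaining roots from the quadratic factor 1 + (-1.44) z + (0.39) z^2:
  Set 1 + (-1.44) z + (0.39) z^2 = 0, i.e. a z^2 + b z + c = 0 with a = 0.39, b = -1.44, c = 1.
  Discriminant D = b^2 - 4ac = (-1.44)^2 - 4*(0.39)*1 = 2.0736 - (1.56) = 0.5136.
  D >= 0, so the roots are real: z = (-b +/- sqrt(D)) / (2a) = (1.44 +/- 0.716659) / (0.78).
    z_1 = (1.44 + 0.716659) / (0.78) = 2.7649,   |z_1| = 2.7649.
    z_2 = (1.44 - 0.716659) / (0.78) = 0.9274,   |z_2| = 0.9274.
Moduli of all roots: 2.5000, 2.7649, 0.9274.
All moduli strictly greater than 1? No.
Verdict: Not invertible.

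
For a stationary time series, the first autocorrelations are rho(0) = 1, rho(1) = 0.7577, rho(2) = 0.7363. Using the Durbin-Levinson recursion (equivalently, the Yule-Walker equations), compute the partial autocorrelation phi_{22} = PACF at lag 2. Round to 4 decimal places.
\phi_{22} = 0.3808

The PACF at lag k is phi_{kk}, the last component of the solution
to the Yule-Walker system G_k phi = r_k where
  (G_k)_{ij} = rho(|i - j|), (r_k)_i = rho(i), i,j = 1..k.
Equivalently, Durbin-Levinson gives phi_{kk} iteratively:
  phi_{11} = rho(1)
  phi_{kk} = [rho(k) - sum_{j=1..k-1} phi_{k-1,j} rho(k-j)]
            / [1 - sum_{j=1..k-1} phi_{k-1,j} rho(j)],
  phi_{k,j} = phi_{k-1,j} - phi_{kk} phi_{k-1,k-j},  j = 1..k-1.
Step k = 1:
  phi_11 = rho(1) = 0.7577.
Step k = 2:
  phi_22 = [rho(2) - phi_11 rho(1)] / [1 - phi_11 rho(1)] = [0.7363 - (0.7577)(0.7577)] / [1 - (0.7577)(0.7577)]
         = 0.16219071 / 0.42589071 = 0.3808.
Therefore phi_{22} = 0.3808.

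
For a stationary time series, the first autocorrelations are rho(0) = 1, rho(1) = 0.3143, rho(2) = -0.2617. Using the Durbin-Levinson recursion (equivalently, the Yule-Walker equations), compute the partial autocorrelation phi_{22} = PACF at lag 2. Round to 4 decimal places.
\phi_{22} = -0.4000

The PACF at lag k is phi_{kk}, the last component of the solution
to the Yule-Walker system G_k phi = r_k where
  (G_k)_{ij} = rho(|i - j|), (r_k)_i = rho(i), i,j = 1..k.
Equivalently, Durbin-Levinson gives phi_{kk} iteratively:
  phi_{11} = rho(1)
  phi_{kk} = [rho(k) - sum_{j=1..k-1} phi_{k-1,j} rho(k-j)]
            / [1 - sum_{j=1..k-1} phi_{k-1,j} rho(j)],
  phi_{k,j} = phi_{k-1,j} - phi_{kk} phi_{k-1,k-j},  j = 1..k-1.
Step k = 1:
  phi_11 = rho(1) = 0.3143.
Step k = 2:
  phi_22 = [rho(2) - phi_11 rho(1)] / [1 - phi_11 rho(1)] = [-0.2617 - (0.3143)(0.3143)] / [1 - (0.3143)(0.3143)]
         = -0.36048449 / 0.90121551 = -0.4.
Therefore phi_{22} = -0.4000.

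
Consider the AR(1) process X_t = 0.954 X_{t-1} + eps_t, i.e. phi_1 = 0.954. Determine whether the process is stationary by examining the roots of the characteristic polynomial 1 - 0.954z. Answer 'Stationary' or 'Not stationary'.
\text{Stationary}

The AR(p) characteristic polynomial is P(z) = 1 - 0.954z.
Stationarity requires all roots to lie outside the unit circle, i.e. |z| > 1 for every root.
This is linear in z: 1 + (-0.954) z = 0  =>  z = -1/(-0.954) = 1.048218,  |z| = 1.048218.
Moduli of all roots: 1.0482.
All moduli strictly greater than 1? Yes.
Verdict: Stationary.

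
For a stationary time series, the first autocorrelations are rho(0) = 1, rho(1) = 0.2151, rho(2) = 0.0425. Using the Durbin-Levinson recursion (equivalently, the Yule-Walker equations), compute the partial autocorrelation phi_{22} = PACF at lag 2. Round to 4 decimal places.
\phi_{22} = -0.0040

The PACF at lag k is phi_{kk}, the last component of the solution
to the Yule-Walker system G_k phi = r_k where
  (G_k)_{ij} = rho(|i - j|), (r_k)_i = rho(i), i,j = 1..k.
Equivalently, Durbin-Levinson gives phi_{kk} iteratively:
  phi_{11} = rho(1)
  phi_{kk} = [rho(k) - sum_{j=1..k-1} phi_{k-1,j} rho(k-j)]
            / [1 - sum_{j=1..k-1} phi_{k-1,j} rho(j)],
  phi_{k,j} = phi_{k-1,j} - phi_{kk} phi_{k-1,k-j},  j = 1..k-1.
Step k = 1:
  phi_11 = rho(1) = 0.2151.
Step k = 2:
  phi_22 = [rho(2) - phi_11 rho(1)] / [1 - phi_11 rho(1)] = [0.0425 - (0.2151)(0.2151)] / [1 - (0.2151)(0.2151)]
         = -0.00376801 / 0.95373199 = -0.004.
Therefore phi_{22} = -0.0040.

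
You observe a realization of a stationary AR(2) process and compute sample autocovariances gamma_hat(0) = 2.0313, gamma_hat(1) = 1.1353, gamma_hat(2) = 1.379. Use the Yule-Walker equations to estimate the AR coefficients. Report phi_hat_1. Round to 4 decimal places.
\hat\phi_{1} = 0.2610

The Yule-Walker equations for an AR(p) process read, in matrix form,
  Gamma_p phi = r_p,   with   (Gamma_p)_{ij} = gamma(|i - j|),
                       (r_p)_i = gamma(i),   i,j = 1..p.
Substitute the sample gammas (Toeplitz matrix and right-hand side of size 2):
  Gamma_p = [[2.0313, 1.1353], [1.1353, 2.0313]]
  r_p     = [1.1353, 1.379]
Written out:
  2.0313 phi_1 + 1.1353 phi_2 = 1.1353
  1.1353 phi_1 + 2.0313 phi_2 = 1.379
Solve by Cramer's rule:
  det = gamma(0)^2 - gamma(1)^2 = (2.0313)^2 - (1.1353)^2 = 4.12617969 - 1.28890609 = 2.8372736
  phi_hat_1 = [gamma(1) gamma(0) - gamma(1) gamma(2)] / det = [(1.1353)(2.0313) - (1.1353)(1.379)] / 2.8372736 = 0.74055619 / 2.8372736 = 0.261
  phi_hat_2 = [gamma(0) gamma(2) - gamma(1)^2] / det = [(2.0313)(1.379) - (1.1353)^2] / 2.8372736 = 1.51225661 / 2.8372736 = 0.533
So phi_hat = [0.2610, 0.5330].
Therefore phi_hat_1 = 0.2610.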